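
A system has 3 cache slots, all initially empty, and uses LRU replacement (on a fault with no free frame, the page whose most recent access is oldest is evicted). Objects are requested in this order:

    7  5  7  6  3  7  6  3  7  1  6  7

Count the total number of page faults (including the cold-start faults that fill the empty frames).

6

7: fault, frames (7)
5: fault, frames (7 5)
7: hit
6: fault, frames (5 7 6)
3: fault, evict 5, frames (7 6 3)
7: hit
6: hit
3: hit
7: hit
1: fault, evict 6, frames (3 7 1)
6: fault, evict 3, frames (7 1 6)
7: hit
Page faults: 6.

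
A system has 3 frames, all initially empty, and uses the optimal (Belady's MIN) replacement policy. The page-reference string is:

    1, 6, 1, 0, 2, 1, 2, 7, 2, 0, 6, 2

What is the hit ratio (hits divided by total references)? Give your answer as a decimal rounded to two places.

0.50

1 → fault, frames [1]
6 → fault, frames [1, 6]
1 → hit
0 → fault, frames [1, 6, 0]
2 → fault, evict 6, frames [1, 0, 2]
1 → hit
2 → hit
7 → fault, evict 1, frames [0, 2, 7]
2 → hit
0 → hit
6 → fault, evict 7, frames [0, 2, 6]
2 → hit
Hits: 6 of 12 references → 6/12 = 0.5000.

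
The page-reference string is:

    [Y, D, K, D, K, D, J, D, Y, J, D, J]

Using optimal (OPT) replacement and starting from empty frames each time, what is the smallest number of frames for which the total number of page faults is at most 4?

3

f=1: 12 faults
f=2: 6 faults
f=3: 4 faults
f=4: 4 faults
Smallest f with faults ≤ 4 is 3.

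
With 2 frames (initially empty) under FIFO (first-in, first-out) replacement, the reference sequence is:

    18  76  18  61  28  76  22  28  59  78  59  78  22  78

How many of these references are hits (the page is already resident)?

18 -> fault, frames (18)
76 -> fault, frames (18 76)
18 -> hit
61 -> fault, evict 18, frames (76 61)
28 -> fault, evict 76, frames (61 28)
76 -> fault, evict 61, frames (28 76)
22 -> fault, evict 28, frames (76 22)
28 -> fault, evict 76, frames (22 28)
59 -> fault, evict 22, frames (28 59)
78 -> fault, evict 28, frames (59 78)
59 -> hit
78 -> hit
22 -> fault, evict 59, frames (78 22)
78 -> hit
Hits: 4.

4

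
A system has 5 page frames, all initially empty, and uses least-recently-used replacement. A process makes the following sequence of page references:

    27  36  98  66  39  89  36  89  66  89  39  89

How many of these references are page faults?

27: miss, frames (27)
36: miss, frames (27 36)
98: miss, frames (27 36 98)
66: miss, frames (27 36 98 66)
39: miss, frames (27 36 98 66 39)
89: miss, evict 27, frames (36 98 66 39 89)
36: hit
89: hit
66: hit
89: hit
39: hit
89: hit
Page faults: 6.

6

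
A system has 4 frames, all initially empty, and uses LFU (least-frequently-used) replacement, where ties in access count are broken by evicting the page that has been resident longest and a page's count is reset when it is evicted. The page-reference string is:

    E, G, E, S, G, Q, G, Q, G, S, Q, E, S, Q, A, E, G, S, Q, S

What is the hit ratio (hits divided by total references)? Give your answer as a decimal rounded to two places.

0.70

E -> miss, frames (E)
G -> miss, frames (E G)
E -> hit
S -> miss, frames (E G S)
G -> hit
Q -> miss, frames (E G S Q)
G -> hit
Q -> hit
G -> hit
S -> hit
Q -> hit
E -> hit
S -> hit
Q -> hit
A -> miss, evict E, frames (G S Q A)
E -> miss, evict A, frames (G S Q E)
G -> hit
S -> hit
Q -> hit
S -> hit
Hits: 14 of 20 references → 14/20 = 0.7000.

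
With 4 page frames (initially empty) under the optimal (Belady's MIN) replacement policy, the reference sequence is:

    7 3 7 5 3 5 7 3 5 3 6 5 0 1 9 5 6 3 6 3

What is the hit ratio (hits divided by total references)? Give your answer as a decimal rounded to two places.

0.65

7 -> fault, frames (7)
3 -> fault, frames (7 3)
7 -> hit
5 -> fault, frames (7 3 5)
3 -> hit
5 -> hit
7 -> hit
3 -> hit
5 -> hit
3 -> hit
6 -> fault, frames (7 3 5 6)
5 -> hit
0 -> fault, evict 7, frames (3 5 6 0)
1 -> fault, evict 0, frames (3 5 6 1)
9 -> fault, evict 1, frames (3 5 6 9)
5 -> hit
6 -> hit
3 -> hit
6 -> hit
3 -> hit
Hits: 13 of 20 references → 13/20 = 0.6500.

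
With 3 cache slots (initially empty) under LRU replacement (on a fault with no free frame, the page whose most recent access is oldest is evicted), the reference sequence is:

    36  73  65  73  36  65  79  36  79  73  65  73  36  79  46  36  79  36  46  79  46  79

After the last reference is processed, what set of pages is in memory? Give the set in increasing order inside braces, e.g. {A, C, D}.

36 -> miss, frames {36}
73 -> miss, frames {36,73}
65 -> miss, frames {36,73,65}
73 -> hit
36 -> hit
65 -> hit
79 -> miss, evict 73, frames {36,65,79}
36 -> hit
79 -> hit
73 -> miss, evict 65, frames {36,79,73}
65 -> miss, evict 36, frames {79,73,65}
73 -> hit
36 -> miss, evict 79, frames {65,73,36}
79 -> miss, evict 65, frames {73,36,79}
46 -> miss, evict 73, frames {36,79,46}
36 -> hit
79 -> hit
36 -> hit
46 -> hit
79 -> hit
46 -> hit
79 -> hit

{36, 46, 79}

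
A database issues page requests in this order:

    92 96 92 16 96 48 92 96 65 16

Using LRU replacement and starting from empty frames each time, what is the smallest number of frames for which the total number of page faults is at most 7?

f=1: 10 faults
f=2: 9 faults
f=3: 7 faults
f=4: 6 faults
f=5: 5 faults
Smallest f with faults ≤ 7 is 3.

3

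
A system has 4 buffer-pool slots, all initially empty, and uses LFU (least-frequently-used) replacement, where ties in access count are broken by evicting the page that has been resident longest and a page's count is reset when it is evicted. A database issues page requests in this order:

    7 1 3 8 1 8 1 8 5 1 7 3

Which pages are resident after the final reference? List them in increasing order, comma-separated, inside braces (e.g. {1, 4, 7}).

{1, 3, 7, 8}

7 -> miss, frames {7}
1 -> miss, frames {7,1}
3 -> miss, frames {7,1,3}
8 -> miss, frames {7,1,3,8}
1 -> hit
8 -> hit
1 -> hit
8 -> hit
5 -> miss, evict 7, frames {1,3,8,5}
1 -> hit
7 -> miss, evict 3, frames {1,8,5,7}
3 -> miss, evict 5, frames {1,8,7,3}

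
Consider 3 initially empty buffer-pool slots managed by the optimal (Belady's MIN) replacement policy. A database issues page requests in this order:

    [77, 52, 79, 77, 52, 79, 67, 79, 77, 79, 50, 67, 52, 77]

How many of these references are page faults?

77 → miss, frames (77)
52 → miss, frames (77 52)
79 → miss, frames (77 52 79)
77 → hit
52 → hit
79 → hit
67 → miss, evict 52, frames (77 79 67)
79 → hit
77 → hit
79 → hit
50 → miss, evict 79, frames (77 67 50)
67 → hit
52 → miss, evict 50, frames (77 67 52)
77 → hit
Page faults: 6.

6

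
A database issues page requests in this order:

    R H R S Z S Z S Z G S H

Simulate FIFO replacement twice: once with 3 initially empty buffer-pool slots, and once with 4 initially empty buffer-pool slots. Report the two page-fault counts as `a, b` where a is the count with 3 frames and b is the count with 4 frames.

3 frames: F F . F F . . . . F . F → 6 faults.
4 frames: F F . F F . . . . F . . → 5 faults.
5 < 6: adding a frame reduced faults, as is typical.

6, 5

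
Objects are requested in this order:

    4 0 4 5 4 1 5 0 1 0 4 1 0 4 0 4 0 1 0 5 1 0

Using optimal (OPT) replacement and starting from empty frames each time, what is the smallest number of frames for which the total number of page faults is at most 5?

4

f=1: 22 faults
f=2: 10 faults
f=3: 6 faults
f=4: 4 faults
Smallest f with faults ≤ 5 is 4.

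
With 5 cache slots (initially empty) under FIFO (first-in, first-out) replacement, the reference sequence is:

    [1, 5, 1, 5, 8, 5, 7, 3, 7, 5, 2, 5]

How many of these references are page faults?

6

1 → fault, frames {1}
5 → fault, frames {1,5}
1 → hit
5 → hit
8 → fault, frames {1,5,8}
5 → hit
7 → fault, frames {1,5,8,7}
3 → fault, frames {1,5,8,7,3}
7 → hit
5 → hit
2 → fault, evict 1, frames {5,8,7,3,2}
5 → hit
Page faults: 6.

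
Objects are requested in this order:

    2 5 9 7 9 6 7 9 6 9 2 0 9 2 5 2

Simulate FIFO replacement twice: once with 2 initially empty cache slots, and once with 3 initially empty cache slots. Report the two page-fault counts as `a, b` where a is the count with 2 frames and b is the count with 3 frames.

11, 10

2 frames: F F F F . F . F . . F F F F F . → 11 faults.
3 frames: F F F F . F . . . . F F F . F F → 10 faults.
10 < 11: adding a frame reduced faults, as is typical.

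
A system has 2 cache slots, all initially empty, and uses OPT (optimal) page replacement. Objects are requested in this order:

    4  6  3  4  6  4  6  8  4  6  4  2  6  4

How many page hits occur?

6

4 -> miss, frames (4)
6 -> miss, frames (4 6)
3 -> miss, evict 6, frames (4 3)
4 -> hit
6 -> miss, evict 3, frames (4 6)
4 -> hit
6 -> hit
8 -> miss, evict 6, frames (4 8)
4 -> hit
6 -> miss, evict 8, frames (4 6)
4 -> hit
2 -> miss, evict 4, frames (6 2)
6 -> hit
4 -> miss, evict 2, frames (6 4)
Hits: 6.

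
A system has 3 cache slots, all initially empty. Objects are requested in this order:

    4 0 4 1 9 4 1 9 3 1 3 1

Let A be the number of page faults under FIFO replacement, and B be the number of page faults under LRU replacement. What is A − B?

2

Under FIFO: F F . F F F . . F F . . → 7 faults.
Under LRU: F F . F F . . . F . . . → 5 faults.
A − B = 7 − 5 = 2.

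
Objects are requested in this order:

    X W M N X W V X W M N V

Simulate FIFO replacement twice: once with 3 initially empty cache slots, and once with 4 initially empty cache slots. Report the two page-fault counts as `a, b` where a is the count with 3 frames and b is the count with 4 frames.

3 frames: F F F F F F F . . F F . → 9 faults.
4 frames: F F F F . . F F F F F F → 10 faults.
10 > 9: adding a frame increased faults — Belady's anomaly.

9, 10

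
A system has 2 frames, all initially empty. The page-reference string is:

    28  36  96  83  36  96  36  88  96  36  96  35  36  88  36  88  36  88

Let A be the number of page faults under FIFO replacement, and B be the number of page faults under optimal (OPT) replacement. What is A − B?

Under FIFO: F F F F F F . F . F F F F F . . . . → 12 faults.
Under OPT: F F F F . F . F . F . F . F . . . . → 9 faults.
A − B = 12 − 9 = 3.

3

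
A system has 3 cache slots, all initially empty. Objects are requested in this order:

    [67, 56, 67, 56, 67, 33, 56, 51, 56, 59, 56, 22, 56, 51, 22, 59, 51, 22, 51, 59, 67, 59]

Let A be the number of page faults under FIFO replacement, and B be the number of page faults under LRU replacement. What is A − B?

Under FIFO: F F . . . F . F . F F F . F . F . . . . F . → 10 faults.
Under LRU: F F . . . F . F . F . F . F . F . . . . F . → 9 faults.
A − B = 10 − 9 = 1.

1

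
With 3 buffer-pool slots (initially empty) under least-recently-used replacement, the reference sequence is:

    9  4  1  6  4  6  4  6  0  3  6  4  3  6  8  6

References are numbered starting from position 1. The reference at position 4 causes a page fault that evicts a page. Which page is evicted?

9

pos 1: 9: miss, frames {9}
pos 2: 4: miss, frames {9,4}
pos 3: 1: miss, frames {9,4,1}
pos 4: 6: miss, evict 9, frames {4,1,6}
At position 4, page 9 is evicted.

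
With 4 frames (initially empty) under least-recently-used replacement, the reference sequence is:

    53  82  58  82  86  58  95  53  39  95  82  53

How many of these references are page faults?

8

53: miss, frames (53)
82: miss, frames (53 82)
58: miss, frames (53 82 58)
82: hit
86: miss, frames (53 58 82 86)
58: hit
95: miss, evict 53, frames (82 86 58 95)
53: miss, evict 82, frames (86 58 95 53)
39: miss, evict 86, frames (58 95 53 39)
95: hit
82: miss, evict 58, frames (53 39 95 82)
53: hit
Page faults: 8.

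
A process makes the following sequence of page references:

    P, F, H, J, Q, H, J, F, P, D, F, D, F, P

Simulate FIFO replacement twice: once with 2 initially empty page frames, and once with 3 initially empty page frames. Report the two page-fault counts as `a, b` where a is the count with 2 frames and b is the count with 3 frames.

12, 8

2 frames: F F F F F F F F F F F . . F → 12 faults.
3 frames: F F F F F . . F F F . . . . → 8 faults.
8 < 12: adding a frame reduced faults, as is typical.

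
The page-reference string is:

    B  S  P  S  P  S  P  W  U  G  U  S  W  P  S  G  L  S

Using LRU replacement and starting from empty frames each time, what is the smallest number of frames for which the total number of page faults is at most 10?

4

f=1: 18 faults
f=2: 13 faults
f=3: 11 faults
f=4: 10 faults
f=5: 7 faults
f=6: 7 faults
f=7: 7 faults
Smallest f with faults ≤ 10 is 4.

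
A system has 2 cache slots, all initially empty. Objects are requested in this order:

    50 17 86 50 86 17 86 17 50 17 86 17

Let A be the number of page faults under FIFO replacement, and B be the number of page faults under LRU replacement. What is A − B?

2

Under FIFO: F F F F . F F . F F F . → 9 faults.
Under LRU: F F F F . F . . F . F . → 7 faults.
A − B = 9 − 7 = 2.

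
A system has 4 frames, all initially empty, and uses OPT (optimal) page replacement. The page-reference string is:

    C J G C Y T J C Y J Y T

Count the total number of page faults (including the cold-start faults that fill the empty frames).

C → fault, frames {C}
J → fault, frames {C,J}
G → fault, frames {C,J,G}
C → hit
Y → fault, frames {C,J,G,Y}
T → fault, evict G, frames {C,J,Y,T}
J → hit
C → hit
Y → hit
J → hit
Y → hit
T → hit
Page faults: 5.

5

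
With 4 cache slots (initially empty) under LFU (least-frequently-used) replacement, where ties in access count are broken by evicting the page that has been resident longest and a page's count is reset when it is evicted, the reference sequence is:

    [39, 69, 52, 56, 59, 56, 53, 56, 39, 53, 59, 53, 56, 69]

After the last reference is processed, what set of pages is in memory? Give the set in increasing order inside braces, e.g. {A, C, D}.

39: miss, frames [39]
69: miss, frames [39, 69]
52: miss, frames [39, 69, 52]
56: miss, frames [39, 69, 52, 56]
59: miss, evict 39, frames [69, 52, 56, 59]
56: hit
53: miss, evict 69, frames [52, 56, 59, 53]
56: hit
39: miss, evict 52, frames [56, 59, 53, 39]
53: hit
59: hit
53: hit
56: hit
69: miss, evict 39, frames [56, 59, 53, 69]

{53, 56, 59, 69}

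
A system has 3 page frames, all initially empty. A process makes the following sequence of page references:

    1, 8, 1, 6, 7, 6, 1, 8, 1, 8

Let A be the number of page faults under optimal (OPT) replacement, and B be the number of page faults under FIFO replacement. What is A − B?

-1

Under OPT: F F . F F . . F . . → 5 faults.
Under FIFO: F F . F F . F F . . → 6 faults.
A − B = 5 − 6 = -1.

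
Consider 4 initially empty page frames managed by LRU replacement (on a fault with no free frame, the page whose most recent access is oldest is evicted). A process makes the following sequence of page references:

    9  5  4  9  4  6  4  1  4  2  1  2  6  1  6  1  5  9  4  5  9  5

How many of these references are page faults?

9: fault, frames [9]
5: fault, frames [9, 5]
4: fault, frames [9, 5, 4]
9: hit
4: hit
6: fault, frames [5, 9, 4, 6]
4: hit
1: fault, evict 5, frames [9, 6, 4, 1]
4: hit
2: fault, evict 9, frames [6, 1, 4, 2]
1: hit
2: hit
6: hit
1: hit
6: hit
1: hit
5: fault, evict 4, frames [2, 6, 1, 5]
9: fault, evict 2, frames [6, 1, 5, 9]
4: fault, evict 6, frames [1, 5, 9, 4]
5: hit
9: hit
5: hit
Page faults: 9.

9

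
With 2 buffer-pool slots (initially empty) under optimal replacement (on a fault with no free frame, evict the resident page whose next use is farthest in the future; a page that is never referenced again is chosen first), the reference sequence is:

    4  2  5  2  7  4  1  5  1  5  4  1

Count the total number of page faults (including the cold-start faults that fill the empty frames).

4: fault, frames (4)
2: fault, frames (4 2)
5: fault, evict 4, frames (2 5)
2: hit
7: fault, evict 2, frames (5 7)
4: fault, evict 7, frames (5 4)
1: fault, evict 4, frames (5 1)
5: hit
1: hit
5: hit
4: fault, evict 5, frames (1 4)
1: hit
Page faults: 7.

7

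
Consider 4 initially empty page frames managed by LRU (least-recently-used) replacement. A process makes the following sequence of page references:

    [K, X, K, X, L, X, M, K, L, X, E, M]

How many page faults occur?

6

K: fault, frames (K)
X: fault, frames (K X)
K: hit
X: hit
L: fault, frames (K X L)
X: hit
M: fault, frames (K L X M)
K: hit
L: hit
X: hit
E: fault, evict M, frames (K L X E)
M: fault, evict K, frames (L X E M)
Page faults: 6.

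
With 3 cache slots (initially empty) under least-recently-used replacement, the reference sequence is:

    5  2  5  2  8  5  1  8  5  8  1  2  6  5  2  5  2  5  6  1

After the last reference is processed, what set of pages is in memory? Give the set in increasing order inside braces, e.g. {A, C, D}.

{1, 5, 6}

5 -> fault, frames {5}
2 -> fault, frames {5,2}
5 -> hit
2 -> hit
8 -> fault, frames {5,2,8}
5 -> hit
1 -> fault, evict 2, frames {8,5,1}
8 -> hit
5 -> hit
8 -> hit
1 -> hit
2 -> fault, evict 5, frames {8,1,2}
6 -> fault, evict 8, frames {1,2,6}
5 -> fault, evict 1, frames {2,6,5}
2 -> hit
5 -> hit
2 -> hit
5 -> hit
6 -> hit
1 -> fault, evict 2, frames {5,6,1}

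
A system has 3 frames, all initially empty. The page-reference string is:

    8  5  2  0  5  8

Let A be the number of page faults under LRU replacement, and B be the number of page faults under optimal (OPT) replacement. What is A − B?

1

Under LRU: F F F F . F → 5 faults.
Under OPT: F F F F . . → 4 faults.
A − B = 5 − 4 = 1.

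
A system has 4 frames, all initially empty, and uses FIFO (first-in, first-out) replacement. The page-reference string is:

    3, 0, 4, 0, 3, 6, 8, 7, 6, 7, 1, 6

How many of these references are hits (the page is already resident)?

5

3 → fault, frames [3]
0 → fault, frames [3, 0]
4 → fault, frames [3, 0, 4]
0 → hit
3 → hit
6 → fault, frames [3, 0, 4, 6]
8 → fault, evict 3, frames [0, 4, 6, 8]
7 → fault, evict 0, frames [4, 6, 8, 7]
6 → hit
7 → hit
1 → fault, evict 4, frames [6, 8, 7, 1]
6 → hit
Hits: 5.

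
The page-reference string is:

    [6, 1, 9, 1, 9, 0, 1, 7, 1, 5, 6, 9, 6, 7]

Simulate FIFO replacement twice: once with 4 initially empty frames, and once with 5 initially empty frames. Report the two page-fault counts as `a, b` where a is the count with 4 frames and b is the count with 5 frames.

8, 7

4 frames: F F F . . F . F . F F F . . → 8 faults.
5 frames: F F F . . F . F . F F . . . → 7 faults.
7 < 8: adding a frame reduced faults, as is typical.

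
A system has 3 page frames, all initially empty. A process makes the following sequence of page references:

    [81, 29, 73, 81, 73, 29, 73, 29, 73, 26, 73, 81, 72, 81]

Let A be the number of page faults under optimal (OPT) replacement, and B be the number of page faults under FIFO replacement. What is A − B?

Under OPT: F F F . . . . . . F . . F . → 5 faults.
Under FIFO: F F F . . . . . . F . F F . → 6 faults.
A − B = 5 − 6 = -1.

-1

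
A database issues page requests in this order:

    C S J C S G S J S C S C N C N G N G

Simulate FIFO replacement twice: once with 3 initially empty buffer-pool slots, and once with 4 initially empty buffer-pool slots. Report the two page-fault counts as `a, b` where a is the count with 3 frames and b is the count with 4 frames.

8, 6

3 frames: F F F . . F . . . F F . F . . F . . → 8 faults.
4 frames: F F F . . F . . . . . . F F . . . . → 6 faults.
6 < 8: adding a frame reduced faults, as is typical.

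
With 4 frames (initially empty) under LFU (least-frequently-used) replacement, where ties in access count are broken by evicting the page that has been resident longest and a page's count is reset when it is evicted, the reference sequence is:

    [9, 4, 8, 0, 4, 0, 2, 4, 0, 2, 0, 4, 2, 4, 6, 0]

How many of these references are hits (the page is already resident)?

10

9 → fault, frames {9}
4 → fault, frames {9,4}
8 → fault, frames {9,4,8}
0 → fault, frames {9,4,8,0}
4 → hit
0 → hit
2 → fault, evict 9, frames {4,8,0,2}
4 → hit
0 → hit
2 → hit
0 → hit
4 → hit
2 → hit
4 → hit
6 → fault, evict 8, frames {4,0,2,6}
0 → hit
Hits: 10.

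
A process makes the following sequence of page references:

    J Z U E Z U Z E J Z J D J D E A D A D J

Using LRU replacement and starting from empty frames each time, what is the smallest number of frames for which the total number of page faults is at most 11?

f=1: 20 faults
f=2: 14 faults
f=3: 9 faults
f=4: 6 faults
f=5: 6 faults
f=6: 6 faults
Smallest f with faults ≤ 11 is 3.

3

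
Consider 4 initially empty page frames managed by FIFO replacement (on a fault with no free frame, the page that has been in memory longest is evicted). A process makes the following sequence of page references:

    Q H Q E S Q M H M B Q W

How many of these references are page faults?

8

Q: fault, frames [Q]
H: fault, frames [Q, H]
Q: hit
E: fault, frames [Q, H, E]
S: fault, frames [Q, H, E, S]
Q: hit
M: fault, evict Q, frames [H, E, S, M]
H: hit
M: hit
B: fault, evict H, frames [E, S, M, B]
Q: fault, evict E, frames [S, M, B, Q]
W: fault, evict S, frames [M, B, Q, W]
Page faults: 8.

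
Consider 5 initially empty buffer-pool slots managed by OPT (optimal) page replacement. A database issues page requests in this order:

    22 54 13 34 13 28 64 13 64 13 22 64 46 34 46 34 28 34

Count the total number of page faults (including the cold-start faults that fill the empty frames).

22 -> fault, frames [22]
54 -> fault, frames [22, 54]
13 -> fault, frames [22, 54, 13]
34 -> fault, frames [22, 54, 13, 34]
13 -> hit
28 -> fault, frames [22, 54, 13, 34, 28]
64 -> fault, evict 54, frames [22, 13, 34, 28, 64]
13 -> hit
64 -> hit
13 -> hit
22 -> hit
64 -> hit
46 -> fault, evict 64, frames [22, 13, 34, 28, 46]
34 -> hit
46 -> hit
34 -> hit
28 -> hit
34 -> hit
Page faults: 7.

7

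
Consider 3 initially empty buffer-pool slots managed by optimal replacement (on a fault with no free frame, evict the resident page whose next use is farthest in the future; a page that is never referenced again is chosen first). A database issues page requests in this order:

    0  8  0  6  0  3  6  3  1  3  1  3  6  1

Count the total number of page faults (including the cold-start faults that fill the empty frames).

0: miss, frames (0)
8: miss, frames (0 8)
0: hit
6: miss, frames (0 8 6)
0: hit
3: miss, evict 8, frames (0 6 3)
6: hit
3: hit
1: miss, evict 0, frames (6 3 1)
3: hit
1: hit
3: hit
6: hit
1: hit
Page faults: 5.

5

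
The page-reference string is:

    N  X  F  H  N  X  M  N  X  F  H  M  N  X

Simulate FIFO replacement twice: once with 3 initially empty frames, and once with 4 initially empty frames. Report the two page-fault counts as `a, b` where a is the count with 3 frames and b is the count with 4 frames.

3 frames: F F F F F F F . . F F . F F → 11 faults.
4 frames: F F F F . . F F F F F F F F → 12 faults.
12 > 11: adding a frame increased faults — Belady's anomaly.

11, 12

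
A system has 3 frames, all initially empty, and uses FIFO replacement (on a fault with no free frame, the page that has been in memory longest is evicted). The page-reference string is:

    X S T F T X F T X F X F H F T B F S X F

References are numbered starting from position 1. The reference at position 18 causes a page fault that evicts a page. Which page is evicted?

T

pos 1: X -> miss, frames [X]
pos 2: S -> miss, frames [X, S]
pos 3: T -> miss, frames [X, S, T]
pos 4: F -> miss, evict X, frames [S, T, F]
pos 5: T -> hit
pos 6: X -> miss, evict S, frames [T, F, X]
pos 7: F -> hit
pos 8: T -> hit
pos 9: X -> hit
pos 10: F -> hit
pos 11: X -> hit
pos 12: F -> hit
pos 13: H -> miss, evict T, frames [F, X, H]
pos 14: F -> hit
pos 15: T -> miss, evict F, frames [X, H, T]
pos 16: B -> miss, evict X, frames [H, T, B]
pos 17: F -> miss, evict H, frames [T, B, F]
pos 18: S -> miss, evict T, frames [B, F, S]
At position 18, page T is evicted.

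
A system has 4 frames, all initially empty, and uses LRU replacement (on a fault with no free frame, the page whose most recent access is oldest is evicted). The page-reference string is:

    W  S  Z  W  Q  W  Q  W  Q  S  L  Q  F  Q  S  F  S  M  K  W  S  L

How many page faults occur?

10

W -> fault, frames (W)
S -> fault, frames (W S)
Z -> fault, frames (W S Z)
W -> hit
Q -> fault, frames (S Z W Q)
W -> hit
Q -> hit
W -> hit
Q -> hit
S -> hit
L -> fault, evict Z, frames (W Q S L)
Q -> hit
F -> fault, evict W, frames (S L Q F)
Q -> hit
S -> hit
F -> hit
S -> hit
M -> fault, evict L, frames (Q F S M)
K -> fault, evict Q, frames (F S M K)
W -> fault, evict F, frames (S M K W)
S -> hit
L -> fault, evict M, frames (K W S L)
Page faults: 10.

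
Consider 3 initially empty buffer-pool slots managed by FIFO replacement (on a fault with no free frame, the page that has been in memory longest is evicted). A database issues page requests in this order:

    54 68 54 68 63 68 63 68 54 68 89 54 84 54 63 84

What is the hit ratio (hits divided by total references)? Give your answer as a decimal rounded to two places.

54: miss, frames (54)
68: miss, frames (54 68)
54: hit
68: hit
63: miss, frames (54 68 63)
68: hit
63: hit
68: hit
54: hit
68: hit
89: miss, evict 54, frames (68 63 89)
54: miss, evict 68, frames (63 89 54)
84: miss, evict 63, frames (89 54 84)
54: hit
63: miss, evict 89, frames (54 84 63)
84: hit
Hits: 9 of 16 references → 9/16 = 0.5625.

0.56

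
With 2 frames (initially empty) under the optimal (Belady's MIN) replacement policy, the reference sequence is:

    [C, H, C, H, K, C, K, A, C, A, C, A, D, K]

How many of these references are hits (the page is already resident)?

C → fault, frames [C]
H → fault, frames [C, H]
C → hit
H → hit
K → fault, evict H, frames [C, K]
C → hit
K → hit
A → fault, evict K, frames [C, A]
C → hit
A → hit
C → hit
A → hit
D → fault, evict A, frames [C, D]
K → fault, evict D, frames [C, K]
Hits: 8.

8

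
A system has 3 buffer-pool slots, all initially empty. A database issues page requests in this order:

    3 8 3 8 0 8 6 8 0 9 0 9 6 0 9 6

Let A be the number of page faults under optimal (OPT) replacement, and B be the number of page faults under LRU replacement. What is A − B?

Under OPT: F F . . F . F . . F . . . . . . → 5 faults.
Under LRU: F F . . F . F . . F . . F . . . → 6 faults.
A − B = 5 − 6 = -1.

-1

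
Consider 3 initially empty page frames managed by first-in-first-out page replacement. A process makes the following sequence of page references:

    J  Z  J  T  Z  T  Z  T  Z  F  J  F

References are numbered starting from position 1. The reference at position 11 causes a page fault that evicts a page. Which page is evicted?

Z

pos 1: J -> miss, frames {J}
pos 2: Z -> miss, frames {J,Z}
pos 3: J -> hit
pos 4: T -> miss, frames {J,Z,T}
pos 5: Z -> hit
pos 6: T -> hit
pos 7: Z -> hit
pos 8: T -> hit
pos 9: Z -> hit
pos 10: F -> miss, evict J, frames {Z,T,F}
pos 11: J -> miss, evict Z, frames {T,F,J}
At position 11, page Z is evicted.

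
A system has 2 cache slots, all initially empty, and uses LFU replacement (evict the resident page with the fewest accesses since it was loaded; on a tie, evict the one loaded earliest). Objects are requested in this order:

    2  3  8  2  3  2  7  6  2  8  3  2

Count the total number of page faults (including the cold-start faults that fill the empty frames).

9

2 -> miss, frames (2)
3 -> miss, frames (2 3)
8 -> miss, evict 2, frames (3 8)
2 -> miss, evict 3, frames (8 2)
3 -> miss, evict 8, frames (2 3)
2 -> hit
7 -> miss, evict 3, frames (2 7)
6 -> miss, evict 7, frames (2 6)
2 -> hit
8 -> miss, evict 6, frames (2 8)
3 -> miss, evict 8, frames (2 3)
2 -> hit
Page faults: 9.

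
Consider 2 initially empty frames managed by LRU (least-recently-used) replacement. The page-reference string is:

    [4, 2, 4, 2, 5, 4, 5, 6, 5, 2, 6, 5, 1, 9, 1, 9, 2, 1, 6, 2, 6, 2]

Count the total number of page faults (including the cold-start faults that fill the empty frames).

4 -> miss, frames [4]
2 -> miss, frames [4, 2]
4 -> hit
2 -> hit
5 -> miss, evict 4, frames [2, 5]
4 -> miss, evict 2, frames [5, 4]
5 -> hit
6 -> miss, evict 4, frames [5, 6]
5 -> hit
2 -> miss, evict 6, frames [5, 2]
6 -> miss, evict 5, frames [2, 6]
5 -> miss, evict 2, frames [6, 5]
1 -> miss, evict 6, frames [5, 1]
9 -> miss, evict 5, frames [1, 9]
1 -> hit
9 -> hit
2 -> miss, evict 1, frames [9, 2]
1 -> miss, evict 9, frames [2, 1]
6 -> miss, evict 2, frames [1, 6]
2 -> miss, evict 1, frames [6, 2]
6 -> hit
2 -> hit
Page faults: 14.

14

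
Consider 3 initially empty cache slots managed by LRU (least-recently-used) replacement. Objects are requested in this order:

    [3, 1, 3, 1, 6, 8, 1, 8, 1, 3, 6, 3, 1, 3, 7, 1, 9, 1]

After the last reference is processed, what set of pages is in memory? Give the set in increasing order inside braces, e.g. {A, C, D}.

3 → fault, frames (3)
1 → fault, frames (3 1)
3 → hit
1 → hit
6 → fault, frames (3 1 6)
8 → fault, evict 3, frames (1 6 8)
1 → hit
8 → hit
1 → hit
3 → fault, evict 6, frames (8 1 3)
6 → fault, evict 8, frames (1 3 6)
3 → hit
1 → hit
3 → hit
7 → fault, evict 6, frames (1 3 7)
1 → hit
9 → fault, evict 3, frames (7 1 9)
1 → hit

{1, 7, 9}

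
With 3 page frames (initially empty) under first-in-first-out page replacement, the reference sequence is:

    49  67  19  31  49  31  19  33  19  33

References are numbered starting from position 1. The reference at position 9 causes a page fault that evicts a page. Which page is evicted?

pos 1: 49 -> fault, frames [49]
pos 2: 67 -> fault, frames [49, 67]
pos 3: 19 -> fault, frames [49, 67, 19]
pos 4: 31 -> fault, evict 49, frames [67, 19, 31]
pos 5: 49 -> fault, evict 67, frames [19, 31, 49]
pos 6: 31 -> hit
pos 7: 19 -> hit
pos 8: 33 -> fault, evict 19, frames [31, 49, 33]
pos 9: 19 -> fault, evict 31, frames [49, 33, 19]
At position 9, page 31 is evicted.

31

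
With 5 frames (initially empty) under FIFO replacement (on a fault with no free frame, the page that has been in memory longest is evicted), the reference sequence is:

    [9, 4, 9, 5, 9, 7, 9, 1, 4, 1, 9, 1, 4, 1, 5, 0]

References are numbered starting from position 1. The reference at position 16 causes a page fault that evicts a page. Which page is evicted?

9

pos 1: 9 → fault, frames (9)
pos 2: 4 → fault, frames (9 4)
pos 3: 9 → hit
pos 4: 5 → fault, frames (9 4 5)
pos 5: 9 → hit
pos 6: 7 → fault, frames (9 4 5 7)
pos 7: 9 → hit
pos 8: 1 → fault, frames (9 4 5 7 1)
pos 9: 4 → hit
pos 10: 1 → hit
pos 11: 9 → hit
pos 12: 1 → hit
pos 13: 4 → hit
pos 14: 1 → hit
pos 15: 5 → hit
pos 16: 0 → fault, evict 9, frames (4 5 7 1 0)
At position 16, page 9 is evicted.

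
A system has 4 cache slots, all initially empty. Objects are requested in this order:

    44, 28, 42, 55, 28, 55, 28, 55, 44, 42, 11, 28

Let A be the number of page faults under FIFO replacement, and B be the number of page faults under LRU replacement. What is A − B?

-1

Under FIFO: F F F F . . . . . . F . → 5 faults.
Under LRU: F F F F . . . . . . F F → 6 faults.
A − B = 5 − 6 = -1.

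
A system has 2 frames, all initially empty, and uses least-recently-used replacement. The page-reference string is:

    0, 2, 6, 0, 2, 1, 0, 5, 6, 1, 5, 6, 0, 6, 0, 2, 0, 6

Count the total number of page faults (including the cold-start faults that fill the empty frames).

15

0: fault, frames {0}
2: fault, frames {0,2}
6: fault, evict 0, frames {2,6}
0: fault, evict 2, frames {6,0}
2: fault, evict 6, frames {0,2}
1: fault, evict 0, frames {2,1}
0: fault, evict 2, frames {1,0}
5: fault, evict 1, frames {0,5}
6: fault, evict 0, frames {5,6}
1: fault, evict 5, frames {6,1}
5: fault, evict 6, frames {1,5}
6: fault, evict 1, frames {5,6}
0: fault, evict 5, frames {6,0}
6: hit
0: hit
2: fault, evict 6, frames {0,2}
0: hit
6: fault, evict 2, frames {0,6}
Page faults: 15.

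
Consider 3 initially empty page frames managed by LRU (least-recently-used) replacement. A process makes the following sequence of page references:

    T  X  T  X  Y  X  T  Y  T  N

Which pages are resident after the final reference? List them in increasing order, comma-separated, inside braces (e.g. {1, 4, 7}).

T -> miss, frames (T)
X -> miss, frames (T X)
T -> hit
X -> hit
Y -> miss, frames (T X Y)
X -> hit
T -> hit
Y -> hit
T -> hit
N -> miss, evict X, frames (Y T N)

{N, T, Y}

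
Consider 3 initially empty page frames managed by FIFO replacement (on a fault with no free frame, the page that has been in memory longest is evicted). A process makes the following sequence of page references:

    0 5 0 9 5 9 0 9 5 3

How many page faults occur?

4

0 → fault, frames {0}
5 → fault, frames {0,5}
0 → hit
9 → fault, frames {0,5,9}
5 → hit
9 → hit
0 → hit
9 → hit
5 → hit
3 → fault, evict 0, frames {5,9,3}
Page faults: 4.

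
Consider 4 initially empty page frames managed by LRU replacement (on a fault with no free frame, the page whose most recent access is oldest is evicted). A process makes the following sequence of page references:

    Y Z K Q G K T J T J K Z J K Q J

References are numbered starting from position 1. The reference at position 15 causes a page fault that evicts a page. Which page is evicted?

T

pos 1: Y → fault, frames {Y}
pos 2: Z → fault, frames {Y,Z}
pos 3: K → fault, frames {Y,Z,K}
pos 4: Q → fault, frames {Y,Z,K,Q}
pos 5: G → fault, evict Y, frames {Z,K,Q,G}
pos 6: K → hit
pos 7: T → fault, evict Z, frames {Q,G,K,T}
pos 8: J → fault, evict Q, frames {G,K,T,J}
pos 9: T → hit
pos 10: J → hit
pos 11: K → hit
pos 12: Z → fault, evict G, frames {T,J,K,Z}
pos 13: J → hit
pos 14: K → hit
pos 15: Q → fault, evict T, frames {Z,J,K,Q}
At position 15, page T is evicted.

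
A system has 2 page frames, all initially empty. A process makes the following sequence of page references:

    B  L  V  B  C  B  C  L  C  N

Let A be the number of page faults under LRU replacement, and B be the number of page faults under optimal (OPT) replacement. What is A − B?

1

Under LRU: F F F F F . . F . F → 7 faults.
Under OPT: F F F . F . . F . F → 6 faults.
A − B = 7 − 6 = 1.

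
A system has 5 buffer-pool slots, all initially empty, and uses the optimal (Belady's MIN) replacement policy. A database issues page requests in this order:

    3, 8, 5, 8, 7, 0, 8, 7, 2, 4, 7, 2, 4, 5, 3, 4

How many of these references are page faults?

7

3: miss, frames (3)
8: miss, frames (3 8)
5: miss, frames (3 8 5)
8: hit
7: miss, frames (3 8 5 7)
0: miss, frames (3 8 5 7 0)
8: hit
7: hit
2: miss, evict 0, frames (3 8 5 7 2)
4: miss, evict 8, frames (3 5 7 2 4)
7: hit
2: hit
4: hit
5: hit
3: hit
4: hit
Page faults: 7.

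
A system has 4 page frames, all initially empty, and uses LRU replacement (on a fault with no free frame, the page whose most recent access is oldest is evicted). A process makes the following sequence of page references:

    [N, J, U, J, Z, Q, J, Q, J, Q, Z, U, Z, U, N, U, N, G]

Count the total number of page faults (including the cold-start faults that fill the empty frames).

N -> fault, frames [N]
J -> fault, frames [N, J]
U -> fault, frames [N, J, U]
J -> hit
Z -> fault, frames [N, U, J, Z]
Q -> fault, evict N, frames [U, J, Z, Q]
J -> hit
Q -> hit
J -> hit
Q -> hit
Z -> hit
U -> hit
Z -> hit
U -> hit
N -> fault, evict J, frames [Q, Z, U, N]
U -> hit
N -> hit
G -> fault, evict Q, frames [Z, U, N, G]
Page faults: 7.

7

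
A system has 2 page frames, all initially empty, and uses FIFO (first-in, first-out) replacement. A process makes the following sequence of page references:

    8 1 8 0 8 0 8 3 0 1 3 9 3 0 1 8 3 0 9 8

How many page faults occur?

16

8: fault, frames {8}
1: fault, frames {8,1}
8: hit
0: fault, evict 8, frames {1,0}
8: fault, evict 1, frames {0,8}
0: hit
8: hit
3: fault, evict 0, frames {8,3}
0: fault, evict 8, frames {3,0}
1: fault, evict 3, frames {0,1}
3: fault, evict 0, frames {1,3}
9: fault, evict 1, frames {3,9}
3: hit
0: fault, evict 3, frames {9,0}
1: fault, evict 9, frames {0,1}
8: fault, evict 0, frames {1,8}
3: fault, evict 1, frames {8,3}
0: fault, evict 8, frames {3,0}
9: fault, evict 3, frames {0,9}
8: fault, evict 0, frames {9,8}
Page faults: 16.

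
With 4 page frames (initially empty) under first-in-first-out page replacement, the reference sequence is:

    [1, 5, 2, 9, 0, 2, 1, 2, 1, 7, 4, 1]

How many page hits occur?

1 -> miss, frames [1]
5 -> miss, frames [1, 5]
2 -> miss, frames [1, 5, 2]
9 -> miss, frames [1, 5, 2, 9]
0 -> miss, evict 1, frames [5, 2, 9, 0]
2 -> hit
1 -> miss, evict 5, frames [2, 9, 0, 1]
2 -> hit
1 -> hit
7 -> miss, evict 2, frames [9, 0, 1, 7]
4 -> miss, evict 9, frames [0, 1, 7, 4]
1 -> hit
Hits: 4.

4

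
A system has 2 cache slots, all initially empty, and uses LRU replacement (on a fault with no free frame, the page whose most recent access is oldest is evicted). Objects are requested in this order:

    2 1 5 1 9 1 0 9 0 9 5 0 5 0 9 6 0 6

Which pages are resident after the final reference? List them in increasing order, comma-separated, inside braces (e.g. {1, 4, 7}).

2 → fault, frames {2}
1 → fault, frames {2,1}
5 → fault, evict 2, frames {1,5}
1 → hit
9 → fault, evict 5, frames {1,9}
1 → hit
0 → fault, evict 9, frames {1,0}
9 → fault, evict 1, frames {0,9}
0 → hit
9 → hit
5 → fault, evict 0, frames {9,5}
0 → fault, evict 9, frames {5,0}
5 → hit
0 → hit
9 → fault, evict 5, frames {0,9}
6 → fault, evict 0, frames {9,6}
0 → fault, evict 9, frames {6,0}
6 → hit

{0, 6}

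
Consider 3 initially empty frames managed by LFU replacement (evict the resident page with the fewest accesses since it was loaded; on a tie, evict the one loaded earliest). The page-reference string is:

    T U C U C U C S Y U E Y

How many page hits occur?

5

T → miss, frames {T}
U → miss, frames {T,U}
C → miss, frames {T,U,C}
U → hit
C → hit
U → hit
C → hit
S → miss, evict T, frames {U,C,S}
Y → miss, evict S, frames {U,C,Y}
U → hit
E → miss, evict Y, frames {U,C,E}
Y → miss, evict E, frames {U,C,Y}
Hits: 5.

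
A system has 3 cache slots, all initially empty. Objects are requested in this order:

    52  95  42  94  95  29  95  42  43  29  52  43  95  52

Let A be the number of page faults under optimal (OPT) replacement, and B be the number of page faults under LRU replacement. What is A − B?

Under OPT: F F F F . F . . F . F . . . → 7 faults.
Under LRU: F F F F . F . F F F F . F . → 10 faults.
A − B = 7 − 10 = -3.

-3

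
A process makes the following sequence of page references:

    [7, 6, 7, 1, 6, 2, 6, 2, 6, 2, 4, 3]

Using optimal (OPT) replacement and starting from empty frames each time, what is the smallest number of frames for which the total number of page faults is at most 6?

f=1: 12 faults
f=2: 6 faults
f=3: 6 faults
f=4: 6 faults
f=5: 6 faults
f=6: 6 faults
Smallest f with faults ≤ 6 is 2.

2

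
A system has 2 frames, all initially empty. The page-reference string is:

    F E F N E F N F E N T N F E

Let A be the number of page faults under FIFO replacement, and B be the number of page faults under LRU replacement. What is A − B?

Under FIFO: F F . F . F . . F F F . F F → 9 faults.
Under LRU: F F . F F F F . F F F . F F → 11 faults.
A − B = 9 − 11 = -2.

-2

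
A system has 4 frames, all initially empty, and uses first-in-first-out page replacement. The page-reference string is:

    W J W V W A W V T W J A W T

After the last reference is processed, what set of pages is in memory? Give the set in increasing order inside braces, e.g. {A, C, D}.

W: fault, frames (W)
J: fault, frames (W J)
W: hit
V: fault, frames (W J V)
W: hit
A: fault, frames (W J V A)
W: hit
V: hit
T: fault, evict W, frames (J V A T)
W: fault, evict J, frames (V A T W)
J: fault, evict V, frames (A T W J)
A: hit
W: hit
T: hit

{A, J, T, W}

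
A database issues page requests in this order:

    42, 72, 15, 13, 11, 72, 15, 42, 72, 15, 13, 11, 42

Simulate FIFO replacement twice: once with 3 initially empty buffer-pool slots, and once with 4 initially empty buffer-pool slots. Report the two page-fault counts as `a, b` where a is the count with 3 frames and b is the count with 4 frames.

10, 11

3 frames: F F F F F F F F . . F F . → 10 faults.
4 frames: F F F F F . . F F F F F F → 11 faults.
11 > 10: adding a frame increased faults — Belady's anomaly.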